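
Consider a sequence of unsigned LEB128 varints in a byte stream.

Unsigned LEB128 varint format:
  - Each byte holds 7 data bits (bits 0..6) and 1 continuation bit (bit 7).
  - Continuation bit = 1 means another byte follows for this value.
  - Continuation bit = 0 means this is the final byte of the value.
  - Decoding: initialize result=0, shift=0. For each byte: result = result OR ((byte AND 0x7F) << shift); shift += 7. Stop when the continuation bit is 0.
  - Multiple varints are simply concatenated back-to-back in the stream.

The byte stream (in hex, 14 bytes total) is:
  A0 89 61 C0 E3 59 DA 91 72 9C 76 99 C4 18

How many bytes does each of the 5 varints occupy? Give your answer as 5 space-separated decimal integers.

  byte[0]=0xA0 cont=1 payload=0x20=32: acc |= 32<<0 -> acc=32 shift=7
  byte[1]=0x89 cont=1 payload=0x09=9: acc |= 9<<7 -> acc=1184 shift=14
  byte[2]=0x61 cont=0 payload=0x61=97: acc |= 97<<14 -> acc=1590432 shift=21 [end]
Varint 1: bytes[0:3] = A0 89 61 -> value 1590432 (3 byte(s))
  byte[3]=0xC0 cont=1 payload=0x40=64: acc |= 64<<0 -> acc=64 shift=7
  byte[4]=0xE3 cont=1 payload=0x63=99: acc |= 99<<7 -> acc=12736 shift=14
  byte[5]=0x59 cont=0 payload=0x59=89: acc |= 89<<14 -> acc=1470912 shift=21 [end]
Varint 2: bytes[3:6] = C0 E3 59 -> value 1470912 (3 byte(s))
  byte[6]=0xDA cont=1 payload=0x5A=90: acc |= 90<<0 -> acc=90 shift=7
  byte[7]=0x91 cont=1 payload=0x11=17: acc |= 17<<7 -> acc=2266 shift=14
  byte[8]=0x72 cont=0 payload=0x72=114: acc |= 114<<14 -> acc=1870042 shift=21 [end]
Varint 3: bytes[6:9] = DA 91 72 -> value 1870042 (3 byte(s))
  byte[9]=0x9C cont=1 payload=0x1C=28: acc |= 28<<0 -> acc=28 shift=7
  byte[10]=0x76 cont=0 payload=0x76=118: acc |= 118<<7 -> acc=15132 shift=14 [end]
Varint 4: bytes[9:11] = 9C 76 -> value 15132 (2 byte(s))
  byte[11]=0x99 cont=1 payload=0x19=25: acc |= 25<<0 -> acc=25 shift=7
  byte[12]=0xC4 cont=1 payload=0x44=68: acc |= 68<<7 -> acc=8729 shift=14
  byte[13]=0x18 cont=0 payload=0x18=24: acc |= 24<<14 -> acc=401945 shift=21 [end]
Varint 5: bytes[11:14] = 99 C4 18 -> value 401945 (3 byte(s))

Answer: 3 3 3 2 3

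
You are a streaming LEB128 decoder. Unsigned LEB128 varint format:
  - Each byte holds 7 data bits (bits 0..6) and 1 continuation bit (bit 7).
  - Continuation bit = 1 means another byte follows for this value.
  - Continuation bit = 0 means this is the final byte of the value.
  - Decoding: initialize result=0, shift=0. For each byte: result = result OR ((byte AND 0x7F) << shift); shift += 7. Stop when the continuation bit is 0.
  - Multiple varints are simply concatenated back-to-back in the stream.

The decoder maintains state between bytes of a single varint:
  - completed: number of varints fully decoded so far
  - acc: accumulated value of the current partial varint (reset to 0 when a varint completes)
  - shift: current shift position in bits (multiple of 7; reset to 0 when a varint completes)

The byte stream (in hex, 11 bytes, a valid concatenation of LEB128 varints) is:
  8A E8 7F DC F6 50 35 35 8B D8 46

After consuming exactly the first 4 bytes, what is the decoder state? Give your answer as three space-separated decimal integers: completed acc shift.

byte[0]=0x8A cont=1 payload=0x0A: acc |= 10<<0 -> completed=0 acc=10 shift=7
byte[1]=0xE8 cont=1 payload=0x68: acc |= 104<<7 -> completed=0 acc=13322 shift=14
byte[2]=0x7F cont=0 payload=0x7F: varint #1 complete (value=2094090); reset -> completed=1 acc=0 shift=0
byte[3]=0xDC cont=1 payload=0x5C: acc |= 92<<0 -> completed=1 acc=92 shift=7

Answer: 1 92 7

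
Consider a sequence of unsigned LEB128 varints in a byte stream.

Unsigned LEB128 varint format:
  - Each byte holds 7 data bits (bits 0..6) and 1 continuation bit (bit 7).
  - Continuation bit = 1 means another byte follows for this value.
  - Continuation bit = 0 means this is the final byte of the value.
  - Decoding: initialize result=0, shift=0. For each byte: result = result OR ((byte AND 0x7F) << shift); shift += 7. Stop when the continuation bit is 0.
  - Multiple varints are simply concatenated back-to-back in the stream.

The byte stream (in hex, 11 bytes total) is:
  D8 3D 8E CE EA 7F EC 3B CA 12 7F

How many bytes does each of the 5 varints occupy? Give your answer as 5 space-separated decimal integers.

Answer: 2 4 2 2 1

Derivation:
  byte[0]=0xD8 cont=1 payload=0x58=88: acc |= 88<<0 -> acc=88 shift=7
  byte[1]=0x3D cont=0 payload=0x3D=61: acc |= 61<<7 -> acc=7896 shift=14 [end]
Varint 1: bytes[0:2] = D8 3D -> value 7896 (2 byte(s))
  byte[2]=0x8E cont=1 payload=0x0E=14: acc |= 14<<0 -> acc=14 shift=7
  byte[3]=0xCE cont=1 payload=0x4E=78: acc |= 78<<7 -> acc=9998 shift=14
  byte[4]=0xEA cont=1 payload=0x6A=106: acc |= 106<<14 -> acc=1746702 shift=21
  byte[5]=0x7F cont=0 payload=0x7F=127: acc |= 127<<21 -> acc=268085006 shift=28 [end]
Varint 2: bytes[2:6] = 8E CE EA 7F -> value 268085006 (4 byte(s))
  byte[6]=0xEC cont=1 payload=0x6C=108: acc |= 108<<0 -> acc=108 shift=7
  byte[7]=0x3B cont=0 payload=0x3B=59: acc |= 59<<7 -> acc=7660 shift=14 [end]
Varint 3: bytes[6:8] = EC 3B -> value 7660 (2 byte(s))
  byte[8]=0xCA cont=1 payload=0x4A=74: acc |= 74<<0 -> acc=74 shift=7
  byte[9]=0x12 cont=0 payload=0x12=18: acc |= 18<<7 -> acc=2378 shift=14 [end]
Varint 4: bytes[8:10] = CA 12 -> value 2378 (2 byte(s))
  byte[10]=0x7F cont=0 payload=0x7F=127: acc |= 127<<0 -> acc=127 shift=7 [end]
Varint 5: bytes[10:11] = 7F -> value 127 (1 byte(s))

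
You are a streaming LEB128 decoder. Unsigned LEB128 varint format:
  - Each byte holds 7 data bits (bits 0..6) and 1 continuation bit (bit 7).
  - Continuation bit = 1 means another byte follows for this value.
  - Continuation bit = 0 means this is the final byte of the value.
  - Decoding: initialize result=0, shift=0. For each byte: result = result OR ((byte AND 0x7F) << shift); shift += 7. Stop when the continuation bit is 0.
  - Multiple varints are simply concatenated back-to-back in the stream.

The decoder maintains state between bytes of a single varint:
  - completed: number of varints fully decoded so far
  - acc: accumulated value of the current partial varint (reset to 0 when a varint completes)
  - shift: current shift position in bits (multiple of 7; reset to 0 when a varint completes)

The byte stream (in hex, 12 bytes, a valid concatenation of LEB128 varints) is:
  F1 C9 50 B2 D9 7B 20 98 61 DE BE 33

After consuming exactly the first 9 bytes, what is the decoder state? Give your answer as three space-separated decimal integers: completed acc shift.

Answer: 4 0 0

Derivation:
byte[0]=0xF1 cont=1 payload=0x71: acc |= 113<<0 -> completed=0 acc=113 shift=7
byte[1]=0xC9 cont=1 payload=0x49: acc |= 73<<7 -> completed=0 acc=9457 shift=14
byte[2]=0x50 cont=0 payload=0x50: varint #1 complete (value=1320177); reset -> completed=1 acc=0 shift=0
byte[3]=0xB2 cont=1 payload=0x32: acc |= 50<<0 -> completed=1 acc=50 shift=7
byte[4]=0xD9 cont=1 payload=0x59: acc |= 89<<7 -> completed=1 acc=11442 shift=14
byte[5]=0x7B cont=0 payload=0x7B: varint #2 complete (value=2026674); reset -> completed=2 acc=0 shift=0
byte[6]=0x20 cont=0 payload=0x20: varint #3 complete (value=32); reset -> completed=3 acc=0 shift=0
byte[7]=0x98 cont=1 payload=0x18: acc |= 24<<0 -> completed=3 acc=24 shift=7
byte[8]=0x61 cont=0 payload=0x61: varint #4 complete (value=12440); reset -> completed=4 acc=0 shift=0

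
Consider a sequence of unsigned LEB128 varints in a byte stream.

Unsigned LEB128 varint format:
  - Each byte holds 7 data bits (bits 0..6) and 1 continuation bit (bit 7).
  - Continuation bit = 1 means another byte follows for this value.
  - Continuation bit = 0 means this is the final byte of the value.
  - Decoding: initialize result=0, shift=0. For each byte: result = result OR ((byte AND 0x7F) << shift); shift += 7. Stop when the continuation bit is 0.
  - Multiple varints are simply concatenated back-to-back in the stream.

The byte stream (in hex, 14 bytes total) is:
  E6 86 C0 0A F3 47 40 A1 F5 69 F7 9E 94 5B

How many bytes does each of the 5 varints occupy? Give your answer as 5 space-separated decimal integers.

  byte[0]=0xE6 cont=1 payload=0x66=102: acc |= 102<<0 -> acc=102 shift=7
  byte[1]=0x86 cont=1 payload=0x06=6: acc |= 6<<7 -> acc=870 shift=14
  byte[2]=0xC0 cont=1 payload=0x40=64: acc |= 64<<14 -> acc=1049446 shift=21
  byte[3]=0x0A cont=0 payload=0x0A=10: acc |= 10<<21 -> acc=22020966 shift=28 [end]
Varint 1: bytes[0:4] = E6 86 C0 0A -> value 22020966 (4 byte(s))
  byte[4]=0xF3 cont=1 payload=0x73=115: acc |= 115<<0 -> acc=115 shift=7
  byte[5]=0x47 cont=0 payload=0x47=71: acc |= 71<<7 -> acc=9203 shift=14 [end]
Varint 2: bytes[4:6] = F3 47 -> value 9203 (2 byte(s))
  byte[6]=0x40 cont=0 payload=0x40=64: acc |= 64<<0 -> acc=64 shift=7 [end]
Varint 3: bytes[6:7] = 40 -> value 64 (1 byte(s))
  byte[7]=0xA1 cont=1 payload=0x21=33: acc |= 33<<0 -> acc=33 shift=7
  byte[8]=0xF5 cont=1 payload=0x75=117: acc |= 117<<7 -> acc=15009 shift=14
  byte[9]=0x69 cont=0 payload=0x69=105: acc |= 105<<14 -> acc=1735329 shift=21 [end]
Varint 4: bytes[7:10] = A1 F5 69 -> value 1735329 (3 byte(s))
  byte[10]=0xF7 cont=1 payload=0x77=119: acc |= 119<<0 -> acc=119 shift=7
  byte[11]=0x9E cont=1 payload=0x1E=30: acc |= 30<<7 -> acc=3959 shift=14
  byte[12]=0x94 cont=1 payload=0x14=20: acc |= 20<<14 -> acc=331639 shift=21
  byte[13]=0x5B cont=0 payload=0x5B=91: acc |= 91<<21 -> acc=191172471 shift=28 [end]
Varint 5: bytes[10:14] = F7 9E 94 5B -> value 191172471 (4 byte(s))

Answer: 4 2 1 3 4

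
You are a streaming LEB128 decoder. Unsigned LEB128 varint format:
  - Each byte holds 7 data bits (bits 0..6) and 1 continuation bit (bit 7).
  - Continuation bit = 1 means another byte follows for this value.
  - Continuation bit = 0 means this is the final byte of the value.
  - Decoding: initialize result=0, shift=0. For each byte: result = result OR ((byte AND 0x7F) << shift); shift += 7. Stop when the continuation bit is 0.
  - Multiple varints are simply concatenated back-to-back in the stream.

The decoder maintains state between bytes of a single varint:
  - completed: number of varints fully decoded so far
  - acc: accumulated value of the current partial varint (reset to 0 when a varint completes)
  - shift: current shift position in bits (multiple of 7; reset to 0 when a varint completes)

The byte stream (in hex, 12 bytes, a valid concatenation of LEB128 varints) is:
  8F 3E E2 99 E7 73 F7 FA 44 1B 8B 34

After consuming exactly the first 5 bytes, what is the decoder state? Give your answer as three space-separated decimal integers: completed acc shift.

byte[0]=0x8F cont=1 payload=0x0F: acc |= 15<<0 -> completed=0 acc=15 shift=7
byte[1]=0x3E cont=0 payload=0x3E: varint #1 complete (value=7951); reset -> completed=1 acc=0 shift=0
byte[2]=0xE2 cont=1 payload=0x62: acc |= 98<<0 -> completed=1 acc=98 shift=7
byte[3]=0x99 cont=1 payload=0x19: acc |= 25<<7 -> completed=1 acc=3298 shift=14
byte[4]=0xE7 cont=1 payload=0x67: acc |= 103<<14 -> completed=1 acc=1690850 shift=21

Answer: 1 1690850 21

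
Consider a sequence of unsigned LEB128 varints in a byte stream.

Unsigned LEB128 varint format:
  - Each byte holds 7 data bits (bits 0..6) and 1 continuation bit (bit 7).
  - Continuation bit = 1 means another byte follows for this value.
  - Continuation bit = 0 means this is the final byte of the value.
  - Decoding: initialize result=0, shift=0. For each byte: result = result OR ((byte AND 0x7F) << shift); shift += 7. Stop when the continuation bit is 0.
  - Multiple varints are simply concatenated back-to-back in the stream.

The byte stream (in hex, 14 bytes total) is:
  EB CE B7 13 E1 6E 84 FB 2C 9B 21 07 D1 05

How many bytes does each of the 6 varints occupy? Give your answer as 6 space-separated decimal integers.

Answer: 4 2 3 2 1 2

Derivation:
  byte[0]=0xEB cont=1 payload=0x6B=107: acc |= 107<<0 -> acc=107 shift=7
  byte[1]=0xCE cont=1 payload=0x4E=78: acc |= 78<<7 -> acc=10091 shift=14
  byte[2]=0xB7 cont=1 payload=0x37=55: acc |= 55<<14 -> acc=911211 shift=21
  byte[3]=0x13 cont=0 payload=0x13=19: acc |= 19<<21 -> acc=40757099 shift=28 [end]
Varint 1: bytes[0:4] = EB CE B7 13 -> value 40757099 (4 byte(s))
  byte[4]=0xE1 cont=1 payload=0x61=97: acc |= 97<<0 -> acc=97 shift=7
  byte[5]=0x6E cont=0 payload=0x6E=110: acc |= 110<<7 -> acc=14177 shift=14 [end]
Varint 2: bytes[4:6] = E1 6E -> value 14177 (2 byte(s))
  byte[6]=0x84 cont=1 payload=0x04=4: acc |= 4<<0 -> acc=4 shift=7
  byte[7]=0xFB cont=1 payload=0x7B=123: acc |= 123<<7 -> acc=15748 shift=14
  byte[8]=0x2C cont=0 payload=0x2C=44: acc |= 44<<14 -> acc=736644 shift=21 [end]
Varint 3: bytes[6:9] = 84 FB 2C -> value 736644 (3 byte(s))
  byte[9]=0x9B cont=1 payload=0x1B=27: acc |= 27<<0 -> acc=27 shift=7
  byte[10]=0x21 cont=0 payload=0x21=33: acc |= 33<<7 -> acc=4251 shift=14 [end]
Varint 4: bytes[9:11] = 9B 21 -> value 4251 (2 byte(s))
  byte[11]=0x07 cont=0 payload=0x07=7: acc |= 7<<0 -> acc=7 shift=7 [end]
Varint 5: bytes[11:12] = 07 -> value 7 (1 byte(s))
  byte[12]=0xD1 cont=1 payload=0x51=81: acc |= 81<<0 -> acc=81 shift=7
  byte[13]=0x05 cont=0 payload=0x05=5: acc |= 5<<7 -> acc=721 shift=14 [end]
Varint 6: bytes[12:14] = D1 05 -> value 721 (2 byte(s))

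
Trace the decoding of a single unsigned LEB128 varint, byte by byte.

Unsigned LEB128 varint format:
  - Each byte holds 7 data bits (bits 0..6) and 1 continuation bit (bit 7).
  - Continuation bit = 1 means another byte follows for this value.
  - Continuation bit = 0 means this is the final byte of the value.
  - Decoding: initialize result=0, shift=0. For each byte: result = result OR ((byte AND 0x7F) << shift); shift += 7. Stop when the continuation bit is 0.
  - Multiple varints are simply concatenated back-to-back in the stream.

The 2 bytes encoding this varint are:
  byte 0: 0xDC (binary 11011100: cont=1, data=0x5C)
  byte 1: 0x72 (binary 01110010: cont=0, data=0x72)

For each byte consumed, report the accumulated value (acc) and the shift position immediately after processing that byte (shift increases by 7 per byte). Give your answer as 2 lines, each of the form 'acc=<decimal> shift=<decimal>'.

byte 0=0xDC: payload=0x5C=92, contrib = 92<<0 = 92; acc -> 92, shift -> 7
byte 1=0x72: payload=0x72=114, contrib = 114<<7 = 14592; acc -> 14684, shift -> 14

Answer: acc=92 shift=7
acc=14684 shift=14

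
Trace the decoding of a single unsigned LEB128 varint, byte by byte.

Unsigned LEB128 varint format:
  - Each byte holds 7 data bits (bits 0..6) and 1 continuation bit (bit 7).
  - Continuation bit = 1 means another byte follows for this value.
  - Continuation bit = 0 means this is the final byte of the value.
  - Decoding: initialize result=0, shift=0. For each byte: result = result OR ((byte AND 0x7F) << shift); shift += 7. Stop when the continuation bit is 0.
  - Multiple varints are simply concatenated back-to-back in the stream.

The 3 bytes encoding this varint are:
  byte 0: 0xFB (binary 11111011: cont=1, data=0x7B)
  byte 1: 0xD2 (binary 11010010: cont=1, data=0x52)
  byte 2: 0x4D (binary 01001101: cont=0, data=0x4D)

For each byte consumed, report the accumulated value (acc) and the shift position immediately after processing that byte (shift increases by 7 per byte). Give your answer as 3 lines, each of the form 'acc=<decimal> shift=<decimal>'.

byte 0=0xFB: payload=0x7B=123, contrib = 123<<0 = 123; acc -> 123, shift -> 7
byte 1=0xD2: payload=0x52=82, contrib = 82<<7 = 10496; acc -> 10619, shift -> 14
byte 2=0x4D: payload=0x4D=77, contrib = 77<<14 = 1261568; acc -> 1272187, shift -> 21

Answer: acc=123 shift=7
acc=10619 shift=14
acc=1272187 shift=21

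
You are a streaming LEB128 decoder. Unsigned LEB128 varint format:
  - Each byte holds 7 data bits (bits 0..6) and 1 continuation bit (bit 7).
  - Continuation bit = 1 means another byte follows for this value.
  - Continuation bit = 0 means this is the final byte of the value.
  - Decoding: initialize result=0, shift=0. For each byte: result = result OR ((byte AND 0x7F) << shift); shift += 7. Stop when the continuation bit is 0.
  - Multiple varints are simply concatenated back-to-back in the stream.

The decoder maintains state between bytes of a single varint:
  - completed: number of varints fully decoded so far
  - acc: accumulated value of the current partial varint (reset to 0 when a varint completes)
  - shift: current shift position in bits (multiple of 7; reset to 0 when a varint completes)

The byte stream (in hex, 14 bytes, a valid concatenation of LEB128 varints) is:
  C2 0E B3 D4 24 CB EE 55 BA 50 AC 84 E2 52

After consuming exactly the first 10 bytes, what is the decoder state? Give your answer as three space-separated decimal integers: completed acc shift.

byte[0]=0xC2 cont=1 payload=0x42: acc |= 66<<0 -> completed=0 acc=66 shift=7
byte[1]=0x0E cont=0 payload=0x0E: varint #1 complete (value=1858); reset -> completed=1 acc=0 shift=0
byte[2]=0xB3 cont=1 payload=0x33: acc |= 51<<0 -> completed=1 acc=51 shift=7
byte[3]=0xD4 cont=1 payload=0x54: acc |= 84<<7 -> completed=1 acc=10803 shift=14
byte[4]=0x24 cont=0 payload=0x24: varint #2 complete (value=600627); reset -> completed=2 acc=0 shift=0
byte[5]=0xCB cont=1 payload=0x4B: acc |= 75<<0 -> completed=2 acc=75 shift=7
byte[6]=0xEE cont=1 payload=0x6E: acc |= 110<<7 -> completed=2 acc=14155 shift=14
byte[7]=0x55 cont=0 payload=0x55: varint #3 complete (value=1406795); reset -> completed=3 acc=0 shift=0
byte[8]=0xBA cont=1 payload=0x3A: acc |= 58<<0 -> completed=3 acc=58 shift=7
byte[9]=0x50 cont=0 payload=0x50: varint #4 complete (value=10298); reset -> completed=4 acc=0 shift=0

Answer: 4 0 0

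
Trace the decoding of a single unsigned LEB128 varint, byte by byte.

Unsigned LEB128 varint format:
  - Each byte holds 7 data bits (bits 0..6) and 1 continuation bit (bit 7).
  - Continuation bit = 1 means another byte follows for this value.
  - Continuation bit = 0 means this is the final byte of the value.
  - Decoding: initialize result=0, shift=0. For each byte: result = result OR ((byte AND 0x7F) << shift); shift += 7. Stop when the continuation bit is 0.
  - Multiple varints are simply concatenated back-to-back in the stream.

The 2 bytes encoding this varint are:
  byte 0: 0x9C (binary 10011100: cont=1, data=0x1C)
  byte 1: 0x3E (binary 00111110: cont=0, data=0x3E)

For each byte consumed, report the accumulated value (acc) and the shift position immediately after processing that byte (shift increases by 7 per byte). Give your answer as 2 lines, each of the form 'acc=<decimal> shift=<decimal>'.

byte 0=0x9C: payload=0x1C=28, contrib = 28<<0 = 28; acc -> 28, shift -> 7
byte 1=0x3E: payload=0x3E=62, contrib = 62<<7 = 7936; acc -> 7964, shift -> 14

Answer: acc=28 shift=7
acc=7964 shift=14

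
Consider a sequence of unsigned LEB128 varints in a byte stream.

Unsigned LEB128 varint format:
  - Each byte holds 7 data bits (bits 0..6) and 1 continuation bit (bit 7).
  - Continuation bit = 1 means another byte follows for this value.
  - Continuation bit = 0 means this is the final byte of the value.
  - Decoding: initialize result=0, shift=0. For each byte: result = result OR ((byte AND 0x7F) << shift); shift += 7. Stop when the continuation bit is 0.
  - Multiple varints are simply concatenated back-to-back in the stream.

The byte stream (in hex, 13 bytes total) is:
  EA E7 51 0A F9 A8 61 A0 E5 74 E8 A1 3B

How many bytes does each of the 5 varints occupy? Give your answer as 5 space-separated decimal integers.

Answer: 3 1 3 3 3

Derivation:
  byte[0]=0xEA cont=1 payload=0x6A=106: acc |= 106<<0 -> acc=106 shift=7
  byte[1]=0xE7 cont=1 payload=0x67=103: acc |= 103<<7 -> acc=13290 shift=14
  byte[2]=0x51 cont=0 payload=0x51=81: acc |= 81<<14 -> acc=1340394 shift=21 [end]
Varint 1: bytes[0:3] = EA E7 51 -> value 1340394 (3 byte(s))
  byte[3]=0x0A cont=0 payload=0x0A=10: acc |= 10<<0 -> acc=10 shift=7 [end]
Varint 2: bytes[3:4] = 0A -> value 10 (1 byte(s))
  byte[4]=0xF9 cont=1 payload=0x79=121: acc |= 121<<0 -> acc=121 shift=7
  byte[5]=0xA8 cont=1 payload=0x28=40: acc |= 40<<7 -> acc=5241 shift=14
  byte[6]=0x61 cont=0 payload=0x61=97: acc |= 97<<14 -> acc=1594489 shift=21 [end]
Varint 3: bytes[4:7] = F9 A8 61 -> value 1594489 (3 byte(s))
  byte[7]=0xA0 cont=1 payload=0x20=32: acc |= 32<<0 -> acc=32 shift=7
  byte[8]=0xE5 cont=1 payload=0x65=101: acc |= 101<<7 -> acc=12960 shift=14
  byte[9]=0x74 cont=0 payload=0x74=116: acc |= 116<<14 -> acc=1913504 shift=21 [end]
Varint 4: bytes[7:10] = A0 E5 74 -> value 1913504 (3 byte(s))
  byte[10]=0xE8 cont=1 payload=0x68=104: acc |= 104<<0 -> acc=104 shift=7
  byte[11]=0xA1 cont=1 payload=0x21=33: acc |= 33<<7 -> acc=4328 shift=14
  byte[12]=0x3B cont=0 payload=0x3B=59: acc |= 59<<14 -> acc=970984 shift=21 [end]
Varint 5: bytes[10:13] = E8 A1 3B -> value 970984 (3 byte(s))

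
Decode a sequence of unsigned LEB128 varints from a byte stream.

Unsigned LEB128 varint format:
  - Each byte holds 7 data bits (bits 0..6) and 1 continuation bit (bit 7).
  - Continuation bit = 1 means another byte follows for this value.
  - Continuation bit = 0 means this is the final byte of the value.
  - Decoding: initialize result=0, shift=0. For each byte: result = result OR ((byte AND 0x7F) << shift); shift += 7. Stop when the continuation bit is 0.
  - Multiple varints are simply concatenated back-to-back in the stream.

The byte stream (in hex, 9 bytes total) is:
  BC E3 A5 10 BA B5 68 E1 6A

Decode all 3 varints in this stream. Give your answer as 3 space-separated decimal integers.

Answer: 34173372 1710778 13665

Derivation:
  byte[0]=0xBC cont=1 payload=0x3C=60: acc |= 60<<0 -> acc=60 shift=7
  byte[1]=0xE3 cont=1 payload=0x63=99: acc |= 99<<7 -> acc=12732 shift=14
  byte[2]=0xA5 cont=1 payload=0x25=37: acc |= 37<<14 -> acc=618940 shift=21
  byte[3]=0x10 cont=0 payload=0x10=16: acc |= 16<<21 -> acc=34173372 shift=28 [end]
Varint 1: bytes[0:4] = BC E3 A5 10 -> value 34173372 (4 byte(s))
  byte[4]=0xBA cont=1 payload=0x3A=58: acc |= 58<<0 -> acc=58 shift=7
  byte[5]=0xB5 cont=1 payload=0x35=53: acc |= 53<<7 -> acc=6842 shift=14
  byte[6]=0x68 cont=0 payload=0x68=104: acc |= 104<<14 -> acc=1710778 shift=21 [end]
Varint 2: bytes[4:7] = BA B5 68 -> value 1710778 (3 byte(s))
  byte[7]=0xE1 cont=1 payload=0x61=97: acc |= 97<<0 -> acc=97 shift=7
  byte[8]=0x6A cont=0 payload=0x6A=106: acc |= 106<<7 -> acc=13665 shift=14 [end]
Varint 3: bytes[7:9] = E1 6A -> value 13665 (2 byte(s))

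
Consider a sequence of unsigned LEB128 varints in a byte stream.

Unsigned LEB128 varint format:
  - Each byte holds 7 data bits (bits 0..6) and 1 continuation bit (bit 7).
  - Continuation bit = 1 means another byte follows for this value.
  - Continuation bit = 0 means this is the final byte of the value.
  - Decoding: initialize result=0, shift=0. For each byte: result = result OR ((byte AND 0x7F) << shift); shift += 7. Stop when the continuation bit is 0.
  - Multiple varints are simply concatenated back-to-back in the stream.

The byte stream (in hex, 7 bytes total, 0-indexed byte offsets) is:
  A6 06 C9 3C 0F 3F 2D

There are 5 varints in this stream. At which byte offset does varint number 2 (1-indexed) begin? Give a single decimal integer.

Answer: 2

Derivation:
  byte[0]=0xA6 cont=1 payload=0x26=38: acc |= 38<<0 -> acc=38 shift=7
  byte[1]=0x06 cont=0 payload=0x06=6: acc |= 6<<7 -> acc=806 shift=14 [end]
Varint 1: bytes[0:2] = A6 06 -> value 806 (2 byte(s))
  byte[2]=0xC9 cont=1 payload=0x49=73: acc |= 73<<0 -> acc=73 shift=7
  byte[3]=0x3C cont=0 payload=0x3C=60: acc |= 60<<7 -> acc=7753 shift=14 [end]
Varint 2: bytes[2:4] = C9 3C -> value 7753 (2 byte(s))
  byte[4]=0x0F cont=0 payload=0x0F=15: acc |= 15<<0 -> acc=15 shift=7 [end]
Varint 3: bytes[4:5] = 0F -> value 15 (1 byte(s))
  byte[5]=0x3F cont=0 payload=0x3F=63: acc |= 63<<0 -> acc=63 shift=7 [end]
Varint 4: bytes[5:6] = 3F -> value 63 (1 byte(s))
  byte[6]=0x2D cont=0 payload=0x2D=45: acc |= 45<<0 -> acc=45 shift=7 [end]
Varint 5: bytes[6:7] = 2D -> value 45 (1 byte(s))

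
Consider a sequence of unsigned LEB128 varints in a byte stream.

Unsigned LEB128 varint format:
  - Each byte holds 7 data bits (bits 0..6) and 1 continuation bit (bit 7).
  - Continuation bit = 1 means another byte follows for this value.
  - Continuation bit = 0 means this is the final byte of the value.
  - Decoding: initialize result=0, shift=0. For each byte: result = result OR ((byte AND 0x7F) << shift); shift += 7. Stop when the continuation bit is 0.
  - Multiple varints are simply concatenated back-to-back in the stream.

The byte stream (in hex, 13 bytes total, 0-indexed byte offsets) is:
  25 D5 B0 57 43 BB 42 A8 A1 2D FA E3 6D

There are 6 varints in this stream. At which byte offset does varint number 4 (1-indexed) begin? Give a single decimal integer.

  byte[0]=0x25 cont=0 payload=0x25=37: acc |= 37<<0 -> acc=37 shift=7 [end]
Varint 1: bytes[0:1] = 25 -> value 37 (1 byte(s))
  byte[1]=0xD5 cont=1 payload=0x55=85: acc |= 85<<0 -> acc=85 shift=7
  byte[2]=0xB0 cont=1 payload=0x30=48: acc |= 48<<7 -> acc=6229 shift=14
  byte[3]=0x57 cont=0 payload=0x57=87: acc |= 87<<14 -> acc=1431637 shift=21 [end]
Varint 2: bytes[1:4] = D5 B0 57 -> value 1431637 (3 byte(s))
  byte[4]=0x43 cont=0 payload=0x43=67: acc |= 67<<0 -> acc=67 shift=7 [end]
Varint 3: bytes[4:5] = 43 -> value 67 (1 byte(s))
  byte[5]=0xBB cont=1 payload=0x3B=59: acc |= 59<<0 -> acc=59 shift=7
  byte[6]=0x42 cont=0 payload=0x42=66: acc |= 66<<7 -> acc=8507 shift=14 [end]
Varint 4: bytes[5:7] = BB 42 -> value 8507 (2 byte(s))
  byte[7]=0xA8 cont=1 payload=0x28=40: acc |= 40<<0 -> acc=40 shift=7
  byte[8]=0xA1 cont=1 payload=0x21=33: acc |= 33<<7 -> acc=4264 shift=14
  byte[9]=0x2D cont=0 payload=0x2D=45: acc |= 45<<14 -> acc=741544 shift=21 [end]
Varint 5: bytes[7:10] = A8 A1 2D -> value 741544 (3 byte(s))
  byte[10]=0xFA cont=1 payload=0x7A=122: acc |= 122<<0 -> acc=122 shift=7
  byte[11]=0xE3 cont=1 payload=0x63=99: acc |= 99<<7 -> acc=12794 shift=14
  byte[12]=0x6D cont=0 payload=0x6D=109: acc |= 109<<14 -> acc=1798650 shift=21 [end]
Varint 6: bytes[10:13] = FA E3 6D -> value 1798650 (3 byte(s))

Answer: 5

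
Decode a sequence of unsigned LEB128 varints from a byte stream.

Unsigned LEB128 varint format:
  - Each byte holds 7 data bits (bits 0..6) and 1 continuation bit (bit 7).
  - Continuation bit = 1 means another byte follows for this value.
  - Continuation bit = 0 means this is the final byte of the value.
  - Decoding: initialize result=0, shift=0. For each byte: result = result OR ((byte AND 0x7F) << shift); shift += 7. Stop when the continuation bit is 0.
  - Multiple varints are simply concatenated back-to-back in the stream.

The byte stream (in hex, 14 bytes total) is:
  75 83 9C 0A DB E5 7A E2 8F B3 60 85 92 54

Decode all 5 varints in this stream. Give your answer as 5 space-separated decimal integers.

Answer: 117 167427 2011867 202164194 1378565

Derivation:
  byte[0]=0x75 cont=0 payload=0x75=117: acc |= 117<<0 -> acc=117 shift=7 [end]
Varint 1: bytes[0:1] = 75 -> value 117 (1 byte(s))
  byte[1]=0x83 cont=1 payload=0x03=3: acc |= 3<<0 -> acc=3 shift=7
  byte[2]=0x9C cont=1 payload=0x1C=28: acc |= 28<<7 -> acc=3587 shift=14
  byte[3]=0x0A cont=0 payload=0x0A=10: acc |= 10<<14 -> acc=167427 shift=21 [end]
Varint 2: bytes[1:4] = 83 9C 0A -> value 167427 (3 byte(s))
  byte[4]=0xDB cont=1 payload=0x5B=91: acc |= 91<<0 -> acc=91 shift=7
  byte[5]=0xE5 cont=1 payload=0x65=101: acc |= 101<<7 -> acc=13019 shift=14
  byte[6]=0x7A cont=0 payload=0x7A=122: acc |= 122<<14 -> acc=2011867 shift=21 [end]
Varint 3: bytes[4:7] = DB E5 7A -> value 2011867 (3 byte(s))
  byte[7]=0xE2 cont=1 payload=0x62=98: acc |= 98<<0 -> acc=98 shift=7
  byte[8]=0x8F cont=1 payload=0x0F=15: acc |= 15<<7 -> acc=2018 shift=14
  byte[9]=0xB3 cont=1 payload=0x33=51: acc |= 51<<14 -> acc=837602 shift=21
  byte[10]=0x60 cont=0 payload=0x60=96: acc |= 96<<21 -> acc=202164194 shift=28 [end]
Varint 4: bytes[7:11] = E2 8F B3 60 -> value 202164194 (4 byte(s))
  byte[11]=0x85 cont=1 payload=0x05=5: acc |= 5<<0 -> acc=5 shift=7
  byte[12]=0x92 cont=1 payload=0x12=18: acc |= 18<<7 -> acc=2309 shift=14
  byte[13]=0x54 cont=0 payload=0x54=84: acc |= 84<<14 -> acc=1378565 shift=21 [end]
Varint 5: bytes[11:14] = 85 92 54 -> value 1378565 (3 byte(s))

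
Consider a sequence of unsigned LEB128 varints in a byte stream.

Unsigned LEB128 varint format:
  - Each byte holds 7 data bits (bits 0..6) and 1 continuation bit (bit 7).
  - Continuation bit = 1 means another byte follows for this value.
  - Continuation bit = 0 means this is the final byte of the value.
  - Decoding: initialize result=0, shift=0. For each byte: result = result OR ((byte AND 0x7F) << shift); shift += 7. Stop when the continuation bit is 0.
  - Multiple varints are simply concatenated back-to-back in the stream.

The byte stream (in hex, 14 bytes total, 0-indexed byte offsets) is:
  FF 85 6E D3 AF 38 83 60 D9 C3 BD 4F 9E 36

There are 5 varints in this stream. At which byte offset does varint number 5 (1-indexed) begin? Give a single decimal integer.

Answer: 12

Derivation:
  byte[0]=0xFF cont=1 payload=0x7F=127: acc |= 127<<0 -> acc=127 shift=7
  byte[1]=0x85 cont=1 payload=0x05=5: acc |= 5<<7 -> acc=767 shift=14
  byte[2]=0x6E cont=0 payload=0x6E=110: acc |= 110<<14 -> acc=1803007 shift=21 [end]
Varint 1: bytes[0:3] = FF 85 6E -> value 1803007 (3 byte(s))
  byte[3]=0xD3 cont=1 payload=0x53=83: acc |= 83<<0 -> acc=83 shift=7
  byte[4]=0xAF cont=1 payload=0x2F=47: acc |= 47<<7 -> acc=6099 shift=14
  byte[5]=0x38 cont=0 payload=0x38=56: acc |= 56<<14 -> acc=923603 shift=21 [end]
Varint 2: bytes[3:6] = D3 AF 38 -> value 923603 (3 byte(s))
  byte[6]=0x83 cont=1 payload=0x03=3: acc |= 3<<0 -> acc=3 shift=7
  byte[7]=0x60 cont=0 payload=0x60=96: acc |= 96<<7 -> acc=12291 shift=14 [end]
Varint 3: bytes[6:8] = 83 60 -> value 12291 (2 byte(s))
  byte[8]=0xD9 cont=1 payload=0x59=89: acc |= 89<<0 -> acc=89 shift=7
  byte[9]=0xC3 cont=1 payload=0x43=67: acc |= 67<<7 -> acc=8665 shift=14
  byte[10]=0xBD cont=1 payload=0x3D=61: acc |= 61<<14 -> acc=1008089 shift=21
  byte[11]=0x4F cont=0 payload=0x4F=79: acc |= 79<<21 -> acc=166683097 shift=28 [end]
Varint 4: bytes[8:12] = D9 C3 BD 4F -> value 166683097 (4 byte(s))
  byte[12]=0x9E cont=1 payload=0x1E=30: acc |= 30<<0 -> acc=30 shift=7
  byte[13]=0x36 cont=0 payload=0x36=54: acc |= 54<<7 -> acc=6942 shift=14 [end]
Varint 5: bytes[12:14] = 9E 36 -> value 6942 (2 byte(s))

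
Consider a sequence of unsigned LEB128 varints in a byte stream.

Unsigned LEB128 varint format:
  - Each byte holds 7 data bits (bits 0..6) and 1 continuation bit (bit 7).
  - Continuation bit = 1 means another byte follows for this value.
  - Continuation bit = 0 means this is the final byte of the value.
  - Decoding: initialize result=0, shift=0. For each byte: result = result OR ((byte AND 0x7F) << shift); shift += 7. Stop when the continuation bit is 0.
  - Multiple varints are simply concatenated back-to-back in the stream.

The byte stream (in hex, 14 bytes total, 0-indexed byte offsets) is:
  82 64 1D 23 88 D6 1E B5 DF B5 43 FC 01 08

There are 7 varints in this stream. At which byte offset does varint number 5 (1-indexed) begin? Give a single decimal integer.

  byte[0]=0x82 cont=1 payload=0x02=2: acc |= 2<<0 -> acc=2 shift=7
  byte[1]=0x64 cont=0 payload=0x64=100: acc |= 100<<7 -> acc=12802 shift=14 [end]
Varint 1: bytes[0:2] = 82 64 -> value 12802 (2 byte(s))
  byte[2]=0x1D cont=0 payload=0x1D=29: acc |= 29<<0 -> acc=29 shift=7 [end]
Varint 2: bytes[2:3] = 1D -> value 29 (1 byte(s))
  byte[3]=0x23 cont=0 payload=0x23=35: acc |= 35<<0 -> acc=35 shift=7 [end]
Varint 3: bytes[3:4] = 23 -> value 35 (1 byte(s))
  byte[4]=0x88 cont=1 payload=0x08=8: acc |= 8<<0 -> acc=8 shift=7
  byte[5]=0xD6 cont=1 payload=0x56=86: acc |= 86<<7 -> acc=11016 shift=14
  byte[6]=0x1E cont=0 payload=0x1E=30: acc |= 30<<14 -> acc=502536 shift=21 [end]
Varint 4: bytes[4:7] = 88 D6 1E -> value 502536 (3 byte(s))
  byte[7]=0xB5 cont=1 payload=0x35=53: acc |= 53<<0 -> acc=53 shift=7
  byte[8]=0xDF cont=1 payload=0x5F=95: acc |= 95<<7 -> acc=12213 shift=14
  byte[9]=0xB5 cont=1 payload=0x35=53: acc |= 53<<14 -> acc=880565 shift=21
  byte[10]=0x43 cont=0 payload=0x43=67: acc |= 67<<21 -> acc=141389749 shift=28 [end]
Varint 5: bytes[7:11] = B5 DF B5 43 -> value 141389749 (4 byte(s))
  byte[11]=0xFC cont=1 payload=0x7C=124: acc |= 124<<0 -> acc=124 shift=7
  byte[12]=0x01 cont=0 payload=0x01=1: acc |= 1<<7 -> acc=252 shift=14 [end]
Varint 6: bytes[11:13] = FC 01 -> value 252 (2 byte(s))
  byte[13]=0x08 cont=0 payload=0x08=8: acc |= 8<<0 -> acc=8 shift=7 [end]
Varint 7: bytes[13:14] = 08 -> value 8 (1 byte(s))

Answer: 7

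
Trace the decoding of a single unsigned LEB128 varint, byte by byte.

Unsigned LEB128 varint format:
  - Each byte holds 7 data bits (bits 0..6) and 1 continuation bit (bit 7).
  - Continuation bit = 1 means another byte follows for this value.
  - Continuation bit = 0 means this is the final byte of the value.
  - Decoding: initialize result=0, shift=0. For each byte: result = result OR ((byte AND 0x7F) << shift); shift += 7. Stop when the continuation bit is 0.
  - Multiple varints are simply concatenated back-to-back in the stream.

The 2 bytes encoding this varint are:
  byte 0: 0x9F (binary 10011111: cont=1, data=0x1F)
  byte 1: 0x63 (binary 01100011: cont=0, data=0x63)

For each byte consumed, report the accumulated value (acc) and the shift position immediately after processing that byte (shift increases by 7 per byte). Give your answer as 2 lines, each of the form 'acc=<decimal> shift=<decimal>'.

Answer: acc=31 shift=7
acc=12703 shift=14

Derivation:
byte 0=0x9F: payload=0x1F=31, contrib = 31<<0 = 31; acc -> 31, shift -> 7
byte 1=0x63: payload=0x63=99, contrib = 99<<7 = 12672; acc -> 12703, shift -> 14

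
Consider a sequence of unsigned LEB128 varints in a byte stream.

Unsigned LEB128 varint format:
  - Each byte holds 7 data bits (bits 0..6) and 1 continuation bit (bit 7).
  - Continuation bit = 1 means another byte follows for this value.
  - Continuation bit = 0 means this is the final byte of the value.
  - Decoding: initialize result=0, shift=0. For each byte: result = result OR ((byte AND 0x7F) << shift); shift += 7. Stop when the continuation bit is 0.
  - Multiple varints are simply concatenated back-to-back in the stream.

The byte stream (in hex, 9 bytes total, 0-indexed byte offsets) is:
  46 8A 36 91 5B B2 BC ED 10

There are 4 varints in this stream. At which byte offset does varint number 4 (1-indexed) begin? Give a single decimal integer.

  byte[0]=0x46 cont=0 payload=0x46=70: acc |= 70<<0 -> acc=70 shift=7 [end]
Varint 1: bytes[0:1] = 46 -> value 70 (1 byte(s))
  byte[1]=0x8A cont=1 payload=0x0A=10: acc |= 10<<0 -> acc=10 shift=7
  byte[2]=0x36 cont=0 payload=0x36=54: acc |= 54<<7 -> acc=6922 shift=14 [end]
Varint 2: bytes[1:3] = 8A 36 -> value 6922 (2 byte(s))
  byte[3]=0x91 cont=1 payload=0x11=17: acc |= 17<<0 -> acc=17 shift=7
  byte[4]=0x5B cont=0 payload=0x5B=91: acc |= 91<<7 -> acc=11665 shift=14 [end]
Varint 3: bytes[3:5] = 91 5B -> value 11665 (2 byte(s))
  byte[5]=0xB2 cont=1 payload=0x32=50: acc |= 50<<0 -> acc=50 shift=7
  byte[6]=0xBC cont=1 payload=0x3C=60: acc |= 60<<7 -> acc=7730 shift=14
  byte[7]=0xED cont=1 payload=0x6D=109: acc |= 109<<14 -> acc=1793586 shift=21
  byte[8]=0x10 cont=0 payload=0x10=16: acc |= 16<<21 -> acc=35348018 shift=28 [end]
Varint 4: bytes[5:9] = B2 BC ED 10 -> value 35348018 (4 byte(s))

Answer: 5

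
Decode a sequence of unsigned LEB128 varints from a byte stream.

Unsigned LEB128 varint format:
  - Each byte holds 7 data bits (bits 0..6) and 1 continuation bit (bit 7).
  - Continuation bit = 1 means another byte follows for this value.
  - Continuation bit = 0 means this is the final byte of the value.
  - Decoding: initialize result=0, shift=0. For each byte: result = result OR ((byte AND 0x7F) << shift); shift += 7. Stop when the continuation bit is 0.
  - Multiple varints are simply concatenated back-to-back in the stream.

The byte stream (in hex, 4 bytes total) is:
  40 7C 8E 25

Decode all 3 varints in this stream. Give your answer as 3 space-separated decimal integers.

Answer: 64 124 4750

Derivation:
  byte[0]=0x40 cont=0 payload=0x40=64: acc |= 64<<0 -> acc=64 shift=7 [end]
Varint 1: bytes[0:1] = 40 -> value 64 (1 byte(s))
  byte[1]=0x7C cont=0 payload=0x7C=124: acc |= 124<<0 -> acc=124 shift=7 [end]
Varint 2: bytes[1:2] = 7C -> value 124 (1 byte(s))
  byte[2]=0x8E cont=1 payload=0x0E=14: acc |= 14<<0 -> acc=14 shift=7
  byte[3]=0x25 cont=0 payload=0x25=37: acc |= 37<<7 -> acc=4750 shift=14 [end]
Varint 3: bytes[2:4] = 8E 25 -> value 4750 (2 byte(s))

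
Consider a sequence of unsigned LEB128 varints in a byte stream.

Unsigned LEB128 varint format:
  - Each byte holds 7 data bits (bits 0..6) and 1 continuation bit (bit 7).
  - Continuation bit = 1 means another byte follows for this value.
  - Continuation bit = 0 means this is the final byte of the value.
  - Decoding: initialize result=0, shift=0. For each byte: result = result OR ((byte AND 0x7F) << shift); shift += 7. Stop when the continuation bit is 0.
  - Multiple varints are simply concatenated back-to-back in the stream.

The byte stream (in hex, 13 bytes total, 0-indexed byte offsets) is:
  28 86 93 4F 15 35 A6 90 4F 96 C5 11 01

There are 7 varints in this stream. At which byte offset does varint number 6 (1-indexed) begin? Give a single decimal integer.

  byte[0]=0x28 cont=0 payload=0x28=40: acc |= 40<<0 -> acc=40 shift=7 [end]
Varint 1: bytes[0:1] = 28 -> value 40 (1 byte(s))
  byte[1]=0x86 cont=1 payload=0x06=6: acc |= 6<<0 -> acc=6 shift=7
  byte[2]=0x93 cont=1 payload=0x13=19: acc |= 19<<7 -> acc=2438 shift=14
  byte[3]=0x4F cont=0 payload=0x4F=79: acc |= 79<<14 -> acc=1296774 shift=21 [end]
Varint 2: bytes[1:4] = 86 93 4F -> value 1296774 (3 byte(s))
  byte[4]=0x15 cont=0 payload=0x15=21: acc |= 21<<0 -> acc=21 shift=7 [end]
Varint 3: bytes[4:5] = 15 -> value 21 (1 byte(s))
  byte[5]=0x35 cont=0 payload=0x35=53: acc |= 53<<0 -> acc=53 shift=7 [end]
Varint 4: bytes[5:6] = 35 -> value 53 (1 byte(s))
  byte[6]=0xA6 cont=1 payload=0x26=38: acc |= 38<<0 -> acc=38 shift=7
  byte[7]=0x90 cont=1 payload=0x10=16: acc |= 16<<7 -> acc=2086 shift=14
  byte[8]=0x4F cont=0 payload=0x4F=79: acc |= 79<<14 -> acc=1296422 shift=21 [end]
Varint 5: bytes[6:9] = A6 90 4F -> value 1296422 (3 byte(s))
  byte[9]=0x96 cont=1 payload=0x16=22: acc |= 22<<0 -> acc=22 shift=7
  byte[10]=0xC5 cont=1 payload=0x45=69: acc |= 69<<7 -> acc=8854 shift=14
  byte[11]=0x11 cont=0 payload=0x11=17: acc |= 17<<14 -> acc=287382 shift=21 [end]
Varint 6: bytes[9:12] = 96 C5 11 -> value 287382 (3 byte(s))
  byte[12]=0x01 cont=0 payload=0x01=1: acc |= 1<<0 -> acc=1 shift=7 [end]
Varint 7: bytes[12:13] = 01 -> value 1 (1 byte(s))

Answer: 9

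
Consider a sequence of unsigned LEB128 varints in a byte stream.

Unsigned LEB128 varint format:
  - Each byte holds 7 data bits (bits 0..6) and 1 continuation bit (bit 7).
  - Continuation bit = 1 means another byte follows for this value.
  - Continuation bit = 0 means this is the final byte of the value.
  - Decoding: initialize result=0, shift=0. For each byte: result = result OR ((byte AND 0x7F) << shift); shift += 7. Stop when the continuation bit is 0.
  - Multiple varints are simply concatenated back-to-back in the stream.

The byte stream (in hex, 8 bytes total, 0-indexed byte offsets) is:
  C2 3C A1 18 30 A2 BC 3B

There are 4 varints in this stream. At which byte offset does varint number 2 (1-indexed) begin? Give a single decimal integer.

Answer: 2

Derivation:
  byte[0]=0xC2 cont=1 payload=0x42=66: acc |= 66<<0 -> acc=66 shift=7
  byte[1]=0x3C cont=0 payload=0x3C=60: acc |= 60<<7 -> acc=7746 shift=14 [end]
Varint 1: bytes[0:2] = C2 3C -> value 7746 (2 byte(s))
  byte[2]=0xA1 cont=1 payload=0x21=33: acc |= 33<<0 -> acc=33 shift=7
  byte[3]=0x18 cont=0 payload=0x18=24: acc |= 24<<7 -> acc=3105 shift=14 [end]
Varint 2: bytes[2:4] = A1 18 -> value 3105 (2 byte(s))
  byte[4]=0x30 cont=0 payload=0x30=48: acc |= 48<<0 -> acc=48 shift=7 [end]
Varint 3: bytes[4:5] = 30 -> value 48 (1 byte(s))
  byte[5]=0xA2 cont=1 payload=0x22=34: acc |= 34<<0 -> acc=34 shift=7
  byte[6]=0xBC cont=1 payload=0x3C=60: acc |= 60<<7 -> acc=7714 shift=14
  byte[7]=0x3B cont=0 payload=0x3B=59: acc |= 59<<14 -> acc=974370 shift=21 [end]
Varint 4: bytes[5:8] = A2 BC 3B -> value 974370 (3 byte(s))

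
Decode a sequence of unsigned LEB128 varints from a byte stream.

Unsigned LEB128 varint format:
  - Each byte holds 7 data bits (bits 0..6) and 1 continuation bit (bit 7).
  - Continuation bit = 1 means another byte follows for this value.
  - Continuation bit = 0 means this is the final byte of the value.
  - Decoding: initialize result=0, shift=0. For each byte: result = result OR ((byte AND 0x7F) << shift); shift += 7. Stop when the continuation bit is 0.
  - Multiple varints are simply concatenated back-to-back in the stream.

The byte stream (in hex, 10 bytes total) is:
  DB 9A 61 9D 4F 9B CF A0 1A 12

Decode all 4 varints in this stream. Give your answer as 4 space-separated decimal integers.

Answer: 1592667 10141 55060379 18

Derivation:
  byte[0]=0xDB cont=1 payload=0x5B=91: acc |= 91<<0 -> acc=91 shift=7
  byte[1]=0x9A cont=1 payload=0x1A=26: acc |= 26<<7 -> acc=3419 shift=14
  byte[2]=0x61 cont=0 payload=0x61=97: acc |= 97<<14 -> acc=1592667 shift=21 [end]
Varint 1: bytes[0:3] = DB 9A 61 -> value 1592667 (3 byte(s))
  byte[3]=0x9D cont=1 payload=0x1D=29: acc |= 29<<0 -> acc=29 shift=7
  byte[4]=0x4F cont=0 payload=0x4F=79: acc |= 79<<7 -> acc=10141 shift=14 [end]
Varint 2: bytes[3:5] = 9D 4F -> value 10141 (2 byte(s))
  byte[5]=0x9B cont=1 payload=0x1B=27: acc |= 27<<0 -> acc=27 shift=7
  byte[6]=0xCF cont=1 payload=0x4F=79: acc |= 79<<7 -> acc=10139 shift=14
  byte[7]=0xA0 cont=1 payload=0x20=32: acc |= 32<<14 -> acc=534427 shift=21
  byte[8]=0x1A cont=0 payload=0x1A=26: acc |= 26<<21 -> acc=55060379 shift=28 [end]
Varint 3: bytes[5:9] = 9B CF A0 1A -> value 55060379 (4 byte(s))
  byte[9]=0x12 cont=0 payload=0x12=18: acc |= 18<<0 -> acc=18 shift=7 [end]
Varint 4: bytes[9:10] = 12 -> value 18 (1 byte(s))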